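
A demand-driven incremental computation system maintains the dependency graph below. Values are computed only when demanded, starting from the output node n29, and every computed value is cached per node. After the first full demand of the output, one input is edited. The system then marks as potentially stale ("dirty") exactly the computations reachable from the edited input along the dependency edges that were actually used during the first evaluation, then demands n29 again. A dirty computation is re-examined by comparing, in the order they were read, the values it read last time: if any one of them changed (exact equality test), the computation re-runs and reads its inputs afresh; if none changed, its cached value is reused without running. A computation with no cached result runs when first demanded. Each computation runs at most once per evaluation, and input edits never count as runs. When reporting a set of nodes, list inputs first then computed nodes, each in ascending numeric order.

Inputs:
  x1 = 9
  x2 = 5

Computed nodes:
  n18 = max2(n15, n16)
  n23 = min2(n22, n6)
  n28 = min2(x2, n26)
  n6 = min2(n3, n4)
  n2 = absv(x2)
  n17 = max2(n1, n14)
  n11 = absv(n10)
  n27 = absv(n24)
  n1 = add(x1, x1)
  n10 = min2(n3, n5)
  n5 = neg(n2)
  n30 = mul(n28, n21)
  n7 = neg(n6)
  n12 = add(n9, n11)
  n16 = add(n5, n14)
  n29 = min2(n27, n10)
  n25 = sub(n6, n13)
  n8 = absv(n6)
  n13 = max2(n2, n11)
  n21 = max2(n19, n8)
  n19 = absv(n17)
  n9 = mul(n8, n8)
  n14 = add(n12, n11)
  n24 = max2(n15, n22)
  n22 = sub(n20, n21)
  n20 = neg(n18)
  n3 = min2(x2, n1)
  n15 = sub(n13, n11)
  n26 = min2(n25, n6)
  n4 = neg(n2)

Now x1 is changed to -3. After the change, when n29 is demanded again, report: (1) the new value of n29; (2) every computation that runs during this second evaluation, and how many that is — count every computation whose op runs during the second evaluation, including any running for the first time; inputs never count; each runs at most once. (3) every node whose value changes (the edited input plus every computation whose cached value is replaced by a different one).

New value of n29: -6.
Computations that run: n1, n3, n6, n8, n9, n10, n11, n12, n13, n14, n15, n16, n17, n18, n19, n20, n21, n22, n24, n29 — 20 in total.
Values that change: x1, n1, n3, n6, n8, n9, n10, n11, n12, n13, n14, n16, n17, n18, n19, n20, n21, n22, n29.
Key observation: the cutoff stops propagation at n27 — its inputs' values are unchanged, so it reuses its cache.

First evaluation (everything demanded from the output):
  n1 = add(9, 9) = 18
  n2 = absv(5) = 5
  n3 = min2(5, 18) = 5
  n4 = neg(5) = -5
  n5 = neg(5) = -5
  n6 = min2(5, -5) = -5
  n8 = absv(-5) = 5
  n9 = mul(5, 5) = 25
  n10 = min2(5, -5) = -5
  n11 = absv(-5) = 5
  n12 = add(25, 5) = 30
  n13 = max2(5, 5) = 5
  n14 = add(30, 5) = 35
  n15 = sub(5, 5) = 0
  n16 = add(-5, 35) = 30
  n17 = max2(18, 35) = 35
  n18 = max2(0, 30) = 30
  n19 = absv(35) = 35
  n20 = neg(30) = -30
  n21 = max2(35, 5) = 35
  n22 = sub(-30, 35) = -65
  n24 = max2(0, -65) = 0
  n27 = absv(0) = 0
  n29 = min2(0, -5) = -5

Propagation after the edit:
  n1: runs — x1 9->-3; x1 9->-3; result -6.
  n3: runs — n1 18->-6; result -6.
  n6: runs — n3 5->-6; result -6.
  n8: runs — n6 -5->-6; result 6.
  n9: runs — n8 5->6; n8 5->6; result 36.
  n10: runs — n3 5->-6; result -6.
  n11: runs — n10 -5->-6; result 6.
  n12: runs — n9 25->36; n11 5->6; result 42.
  n13: runs — n11 5->6; result 6.
  n14: runs — n12 30->42; n11 5->6; result 48.
  n15: runs — n13 5->6; n11 5->6; result 0 (same value as before).
  n16: runs — n14 35->48; result 43.
  n17: runs — n1 18->-6; n14 35->48; result 48.
  n18: runs — n16 30->43; result 43.
  n19: runs — n17 35->48; result 48.
  n20: runs — n18 30->43; result -43.
  n21: runs — n19 35->48; n8 5->6; result 48.
  n22: runs — n20 -30->-43; n21 35->48; result -91.
  n24: runs — n22 -65->-91; result 0 (same value as before).
  n27: checked — values it read are unchanged (n24 unchanged); reused cached 0 without running.
  n29: runs — n10 -5->-6; result -6.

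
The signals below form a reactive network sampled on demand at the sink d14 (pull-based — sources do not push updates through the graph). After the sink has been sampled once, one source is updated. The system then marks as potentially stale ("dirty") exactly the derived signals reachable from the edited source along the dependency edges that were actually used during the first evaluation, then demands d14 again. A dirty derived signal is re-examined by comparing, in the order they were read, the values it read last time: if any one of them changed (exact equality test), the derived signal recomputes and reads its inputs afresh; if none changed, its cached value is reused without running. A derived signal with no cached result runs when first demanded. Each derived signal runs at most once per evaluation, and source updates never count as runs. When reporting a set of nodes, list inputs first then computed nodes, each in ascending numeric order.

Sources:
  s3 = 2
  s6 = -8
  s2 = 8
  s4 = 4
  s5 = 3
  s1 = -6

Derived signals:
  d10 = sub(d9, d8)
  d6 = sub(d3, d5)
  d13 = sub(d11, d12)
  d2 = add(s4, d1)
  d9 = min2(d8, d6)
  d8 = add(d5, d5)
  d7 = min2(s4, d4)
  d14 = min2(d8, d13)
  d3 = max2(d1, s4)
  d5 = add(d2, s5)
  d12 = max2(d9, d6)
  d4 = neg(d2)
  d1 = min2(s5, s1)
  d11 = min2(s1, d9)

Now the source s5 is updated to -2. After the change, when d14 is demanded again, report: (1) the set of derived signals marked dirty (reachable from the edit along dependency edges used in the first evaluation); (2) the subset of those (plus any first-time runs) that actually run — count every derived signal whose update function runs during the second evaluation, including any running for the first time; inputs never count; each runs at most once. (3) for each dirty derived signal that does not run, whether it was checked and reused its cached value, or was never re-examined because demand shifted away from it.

Dirty set: d1, d2, d3, d5, d6, d8, d9, d11, d12, d13, d14.
Run set: d1, d5, d6, d8, d9, d11, d12, d13, d14 (9 run).
Re-examined without running (cache reused): d2, d3.
The important point: at d2 every value read last time is unchanged, so the dirty flag clears without a run.

Initial pass — values computed on the first demand:
  d1 = min2(3, -6) = -6
  d2 = add(4, -6) = -2
  d3 = max2(-6, 4) = 4
  d5 = add(-2, 3) = 1
  d6 = sub(4, 1) = 3
  d8 = add(1, 1) = 2
  d9 = min2(2, 3) = 2
  d11 = min2(-6, 2) = -6
  d12 = max2(2, 3) = 3
  d13 = sub(-6, 3) = -9
  d14 = min2(2, -9) = -9

Second demand — change propagation:
  d1: re-runs because s5 3->-2; new result -6 (unchanged).
  d2: re-examined; everything it read last time is the same (s4 unchanged, d1 unchanged) — cache -2 kept, no run.
  d3: re-examined; everything it read last time is the same (d1 unchanged, s4 unchanged) — cache 4 kept, no run.
  d5: re-runs because s5 3->-2; new result -4.
  d6: re-runs because d5 1->-4; new result 8.
  d8: re-runs because d5 1->-4; d5 1->-4; new result -8.
  d9: re-runs because d8 2->-8; d6 3->8; new result -8.
  d11: re-runs because d9 2->-8; new result -8.
  d12: re-runs because d9 2->-8; d6 3->8; new result 8.
  d13: re-runs because d11 -6->-8; d12 3->8; new result -16.
  d14: re-runs because d8 2->-8; d13 -9->-16; new result -16.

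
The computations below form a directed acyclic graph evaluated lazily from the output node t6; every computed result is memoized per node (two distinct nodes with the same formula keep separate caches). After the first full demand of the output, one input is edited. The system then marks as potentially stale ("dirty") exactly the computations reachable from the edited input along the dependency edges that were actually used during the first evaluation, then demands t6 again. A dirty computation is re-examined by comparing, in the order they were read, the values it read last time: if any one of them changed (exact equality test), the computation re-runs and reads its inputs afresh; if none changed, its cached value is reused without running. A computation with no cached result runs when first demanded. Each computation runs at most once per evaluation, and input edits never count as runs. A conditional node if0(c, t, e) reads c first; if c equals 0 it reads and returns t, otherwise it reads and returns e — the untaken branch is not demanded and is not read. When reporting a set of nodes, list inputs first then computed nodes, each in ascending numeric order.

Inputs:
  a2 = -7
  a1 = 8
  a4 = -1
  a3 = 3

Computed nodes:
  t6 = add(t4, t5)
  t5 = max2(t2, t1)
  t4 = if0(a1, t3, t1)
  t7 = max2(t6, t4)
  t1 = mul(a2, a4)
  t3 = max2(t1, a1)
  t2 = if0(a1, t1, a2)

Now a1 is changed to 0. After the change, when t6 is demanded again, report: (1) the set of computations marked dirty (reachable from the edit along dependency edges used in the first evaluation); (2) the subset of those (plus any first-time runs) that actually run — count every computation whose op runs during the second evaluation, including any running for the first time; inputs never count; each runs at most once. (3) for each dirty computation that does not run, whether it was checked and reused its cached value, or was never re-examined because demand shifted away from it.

First demand of the output computes:
  t1 = mul(-7, -1) = 7
  t2 = if0(a1=8 -> else branch a2) = -7
  t4 = if0(a1=8 -> else branch t1) = 7
  t5 = max2(-7, 7) = 7
  t6 = add(7, 7) = 14

After the edit, cleaning proceeds:
  t2: a read changed (a1 8->0) — executes, giving 7.
  t3: had never run; runs now, result 7.
  t4: a read changed (a1 8->0) — executes, giving 7 — identical to its old value.
  t5: a read changed (t2 -7->7) — executes, giving 7 — identical to its old value.
  t6: dirty, but its reads are unchanged (t4 unchanged, t5 unchanged); cached 14 stands.

Note the branch switch — t3 had no cache and runs now for the first time.

The edit dirties: t2, t4, t5, t6.
4 computations run: t2, t3, t4, t5.
Cache hits after checking: t6.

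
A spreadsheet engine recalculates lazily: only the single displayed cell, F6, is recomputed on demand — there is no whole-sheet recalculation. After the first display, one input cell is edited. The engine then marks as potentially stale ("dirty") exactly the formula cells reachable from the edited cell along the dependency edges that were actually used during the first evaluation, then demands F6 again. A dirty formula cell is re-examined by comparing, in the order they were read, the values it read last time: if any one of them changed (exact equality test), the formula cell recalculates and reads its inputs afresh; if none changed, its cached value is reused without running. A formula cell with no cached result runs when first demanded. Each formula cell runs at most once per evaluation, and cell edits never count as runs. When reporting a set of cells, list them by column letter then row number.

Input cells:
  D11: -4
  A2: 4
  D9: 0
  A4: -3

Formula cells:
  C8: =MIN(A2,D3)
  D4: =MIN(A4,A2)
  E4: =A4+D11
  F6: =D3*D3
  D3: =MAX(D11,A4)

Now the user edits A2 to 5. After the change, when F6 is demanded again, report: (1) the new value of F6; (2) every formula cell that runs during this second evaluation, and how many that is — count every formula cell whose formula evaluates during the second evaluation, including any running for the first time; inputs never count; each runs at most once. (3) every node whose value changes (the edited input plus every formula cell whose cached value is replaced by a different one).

First evaluation (everything demanded from the output):
  D3 = MAX(-4, -3) = -3
  F6 = -3 * -3 = 9

Propagation after the edit:
  A2 feeds no computation that the output demands — nothing is marked dirty and nothing runs.

Key observation: A2 is never demanded by the output, so the edit triggers no recomputation at all.

New value of F6: 9.
Formula cells that run: none — 0 in total.
Values that change: A2.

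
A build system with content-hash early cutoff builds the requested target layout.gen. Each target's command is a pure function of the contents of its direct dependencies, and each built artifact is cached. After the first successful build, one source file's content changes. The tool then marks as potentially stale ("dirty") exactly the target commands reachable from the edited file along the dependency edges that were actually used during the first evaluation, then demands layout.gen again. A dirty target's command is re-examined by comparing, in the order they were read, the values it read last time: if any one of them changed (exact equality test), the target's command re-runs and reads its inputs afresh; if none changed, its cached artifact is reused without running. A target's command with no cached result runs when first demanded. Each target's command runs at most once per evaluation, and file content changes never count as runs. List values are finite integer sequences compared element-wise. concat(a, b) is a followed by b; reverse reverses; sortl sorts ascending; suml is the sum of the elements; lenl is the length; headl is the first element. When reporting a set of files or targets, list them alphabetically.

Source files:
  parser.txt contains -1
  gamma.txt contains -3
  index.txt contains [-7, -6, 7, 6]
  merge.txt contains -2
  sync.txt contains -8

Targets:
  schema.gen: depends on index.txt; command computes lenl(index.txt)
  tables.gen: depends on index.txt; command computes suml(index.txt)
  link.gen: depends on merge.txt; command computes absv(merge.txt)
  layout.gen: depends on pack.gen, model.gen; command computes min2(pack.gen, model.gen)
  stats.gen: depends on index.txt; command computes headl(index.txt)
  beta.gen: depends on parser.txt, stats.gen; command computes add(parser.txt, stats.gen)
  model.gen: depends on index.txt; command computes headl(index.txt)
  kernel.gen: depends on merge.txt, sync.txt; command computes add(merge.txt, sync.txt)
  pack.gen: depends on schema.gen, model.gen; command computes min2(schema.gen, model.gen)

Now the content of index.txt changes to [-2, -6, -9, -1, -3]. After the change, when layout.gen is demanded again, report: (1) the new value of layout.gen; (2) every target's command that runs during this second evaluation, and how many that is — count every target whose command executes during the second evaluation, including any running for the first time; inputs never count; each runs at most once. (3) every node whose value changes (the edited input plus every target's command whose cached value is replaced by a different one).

New value of layout.gen: -2.
Target commands that run: layout.gen, model.gen, pack.gen, schema.gen — 4 in total.
Values that change: index.txt, layout.gen, model.gen, pack.gen, schema.gen.

First evaluation (everything demanded from the output):
  model.gen = headl([-7, -6, 7, 6]) = -7
  schema.gen = lenl([-7, -6, 7, 6]) = 4
  pack.gen = min2(4, -7) = -7
  layout.gen = min2(-7, -7) = -7

Propagation after the edit:
  model.gen: runs — index.txt [-7, -6, 7, 6]->[-2, -6, -9, -1, -3]; result -2.
  schema.gen: runs — index.txt [-7, -6, 7, 6]->[-2, -6, -9, -1, -3]; result 5.
  pack.gen: runs — schema.gen 4->5; model.gen -7->-2; result -2.
  layout.gen: runs — pack.gen -7->-2; model.gen -7->-2; result -2.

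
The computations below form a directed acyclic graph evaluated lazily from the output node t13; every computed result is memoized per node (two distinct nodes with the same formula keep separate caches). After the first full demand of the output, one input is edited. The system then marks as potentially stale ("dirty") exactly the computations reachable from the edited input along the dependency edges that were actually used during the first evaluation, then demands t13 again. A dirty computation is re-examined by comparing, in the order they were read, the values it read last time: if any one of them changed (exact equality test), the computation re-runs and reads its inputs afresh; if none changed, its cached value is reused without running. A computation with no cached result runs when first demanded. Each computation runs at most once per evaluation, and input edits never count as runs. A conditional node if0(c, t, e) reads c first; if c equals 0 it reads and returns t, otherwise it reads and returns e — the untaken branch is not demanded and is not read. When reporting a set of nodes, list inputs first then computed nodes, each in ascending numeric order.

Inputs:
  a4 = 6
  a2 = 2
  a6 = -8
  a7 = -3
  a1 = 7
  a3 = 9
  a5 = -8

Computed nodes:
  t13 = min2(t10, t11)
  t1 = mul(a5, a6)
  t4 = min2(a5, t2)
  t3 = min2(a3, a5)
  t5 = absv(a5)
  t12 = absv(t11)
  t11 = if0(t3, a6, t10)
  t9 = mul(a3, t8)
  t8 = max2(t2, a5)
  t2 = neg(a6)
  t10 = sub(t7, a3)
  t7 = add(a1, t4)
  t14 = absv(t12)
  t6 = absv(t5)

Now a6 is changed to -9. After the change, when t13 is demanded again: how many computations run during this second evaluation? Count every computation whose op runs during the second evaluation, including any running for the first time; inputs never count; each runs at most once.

2 computations run: t2, t4.
Note the absorption at t4: it re-runs yet its value is the same, leaving the output's value untouched.

First demand of the output computes:
  t2 = neg(-8) = 8
  t3 = min2(9, -8) = -8
  t4 = min2(-8, 8) = -8
  t7 = add(7, -8) = -1
  t10 = sub(-1, 9) = -10
  t11 = if0(t3=-8 -> else branch t10) = -10
  t13 = min2(-10, -10) = -10

After the edit, cleaning proceeds:
  t2: a read changed (a6 -8->-9) — executes, giving 9.
  t4: a read changed (t2 8->9) — executes, giving -8 — identical to its old value.
  t7: dirty, but its reads are unchanged (a1 unchanged, t4 unchanged); cached -1 stands.
  t10: dirty, but its reads are unchanged (t7 unchanged, a3 unchanged); cached -10 stands.
  t11: dirty, but its reads are unchanged (t3 unchanged, t10 unchanged); cached -10 stands.
  t13: dirty, but its reads are unchanged (t10 unchanged, t11 unchanged); cached -10 stands.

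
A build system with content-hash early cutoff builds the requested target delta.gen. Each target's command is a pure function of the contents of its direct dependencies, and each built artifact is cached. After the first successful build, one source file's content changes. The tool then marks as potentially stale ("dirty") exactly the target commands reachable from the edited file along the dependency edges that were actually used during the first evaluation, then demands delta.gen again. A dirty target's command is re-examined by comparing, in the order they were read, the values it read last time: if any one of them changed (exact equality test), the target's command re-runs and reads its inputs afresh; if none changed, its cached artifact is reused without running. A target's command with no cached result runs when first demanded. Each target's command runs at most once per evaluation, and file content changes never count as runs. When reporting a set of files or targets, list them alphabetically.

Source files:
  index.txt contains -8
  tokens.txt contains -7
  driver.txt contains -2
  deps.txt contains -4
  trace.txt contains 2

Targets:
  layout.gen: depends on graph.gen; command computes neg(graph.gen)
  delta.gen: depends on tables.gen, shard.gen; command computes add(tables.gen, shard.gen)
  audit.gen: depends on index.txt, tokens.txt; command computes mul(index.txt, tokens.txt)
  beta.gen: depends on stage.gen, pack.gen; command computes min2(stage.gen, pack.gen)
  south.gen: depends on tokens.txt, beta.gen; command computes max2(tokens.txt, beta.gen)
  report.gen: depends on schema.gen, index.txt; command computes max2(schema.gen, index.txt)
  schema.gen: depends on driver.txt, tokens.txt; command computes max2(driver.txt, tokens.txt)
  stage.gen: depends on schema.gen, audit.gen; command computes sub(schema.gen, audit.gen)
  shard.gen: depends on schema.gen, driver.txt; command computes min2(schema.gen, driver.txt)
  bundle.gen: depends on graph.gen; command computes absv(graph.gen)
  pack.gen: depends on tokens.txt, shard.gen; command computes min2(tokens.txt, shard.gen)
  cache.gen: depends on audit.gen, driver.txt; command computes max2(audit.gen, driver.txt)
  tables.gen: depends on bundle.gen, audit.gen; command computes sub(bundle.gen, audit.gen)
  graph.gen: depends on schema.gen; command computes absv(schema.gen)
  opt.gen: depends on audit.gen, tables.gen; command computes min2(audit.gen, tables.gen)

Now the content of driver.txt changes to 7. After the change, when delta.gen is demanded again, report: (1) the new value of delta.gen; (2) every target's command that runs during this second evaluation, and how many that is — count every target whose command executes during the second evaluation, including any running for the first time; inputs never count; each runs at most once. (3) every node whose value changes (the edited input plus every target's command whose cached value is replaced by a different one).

First evaluation (everything demanded from the output):
  audit.gen = mul(-8, -7) = 56
  schema.gen = max2(-2, -7) = -2
  graph.gen = absv(-2) = 2
  bundle.gen = absv(2) = 2
  shard.gen = min2(-2, -2) = -2
  tables.gen = sub(2, 56) = -54
  delta.gen = add(-54, -2) = -56

Propagation after the edit:
  schema.gen: runs — driver.txt -2->7; result 7.
  graph.gen: runs — schema.gen -2->7; result 7.
  bundle.gen: runs — graph.gen 2->7; result 7.
  shard.gen: runs — schema.gen -2->7; driver.txt -2->7; result 7.
  tables.gen: runs — bundle.gen 2->7; result -49.
  delta.gen: runs — tables.gen -54->-49; shard.gen -2->7; result -42.

New value of delta.gen: -42.
Target commands that run: bundle.gen, delta.gen, graph.gen, schema.gen, shard.gen, tables.gen — 6 in total.
Values that change: bundle.gen, delta.gen, driver.txt, graph.gen, schema.gen, shard.gen, tables.gen.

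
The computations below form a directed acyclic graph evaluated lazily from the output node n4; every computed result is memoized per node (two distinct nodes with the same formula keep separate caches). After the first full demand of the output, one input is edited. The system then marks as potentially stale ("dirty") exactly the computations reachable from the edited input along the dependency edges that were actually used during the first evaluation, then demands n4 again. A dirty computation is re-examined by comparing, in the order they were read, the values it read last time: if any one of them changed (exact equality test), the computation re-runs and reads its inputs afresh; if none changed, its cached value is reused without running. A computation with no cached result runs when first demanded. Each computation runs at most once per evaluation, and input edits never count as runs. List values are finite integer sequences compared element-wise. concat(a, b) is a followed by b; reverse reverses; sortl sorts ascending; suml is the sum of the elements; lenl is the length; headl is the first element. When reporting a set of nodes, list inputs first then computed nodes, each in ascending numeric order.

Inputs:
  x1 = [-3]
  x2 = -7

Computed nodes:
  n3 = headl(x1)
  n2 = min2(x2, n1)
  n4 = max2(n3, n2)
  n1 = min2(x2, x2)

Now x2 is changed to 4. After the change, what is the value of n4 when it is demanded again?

First demand of the output computes:
  n1 = min2(-7, -7) = -7
  n2 = min2(-7, -7) = -7
  n3 = headl([-3]) = -3
  n4 = max2(-3, -7) = -3

After the edit, cleaning proceeds:
  n1: a read changed (x2 -7->4; x2 -7->4) — executes, giving 4.
  n2: a read changed (x2 -7->4; n1 -7->4) — executes, giving 4.
  n4: a read changed (n2 -7->4) — executes, giving 4.

Demanding n4 again yields 4.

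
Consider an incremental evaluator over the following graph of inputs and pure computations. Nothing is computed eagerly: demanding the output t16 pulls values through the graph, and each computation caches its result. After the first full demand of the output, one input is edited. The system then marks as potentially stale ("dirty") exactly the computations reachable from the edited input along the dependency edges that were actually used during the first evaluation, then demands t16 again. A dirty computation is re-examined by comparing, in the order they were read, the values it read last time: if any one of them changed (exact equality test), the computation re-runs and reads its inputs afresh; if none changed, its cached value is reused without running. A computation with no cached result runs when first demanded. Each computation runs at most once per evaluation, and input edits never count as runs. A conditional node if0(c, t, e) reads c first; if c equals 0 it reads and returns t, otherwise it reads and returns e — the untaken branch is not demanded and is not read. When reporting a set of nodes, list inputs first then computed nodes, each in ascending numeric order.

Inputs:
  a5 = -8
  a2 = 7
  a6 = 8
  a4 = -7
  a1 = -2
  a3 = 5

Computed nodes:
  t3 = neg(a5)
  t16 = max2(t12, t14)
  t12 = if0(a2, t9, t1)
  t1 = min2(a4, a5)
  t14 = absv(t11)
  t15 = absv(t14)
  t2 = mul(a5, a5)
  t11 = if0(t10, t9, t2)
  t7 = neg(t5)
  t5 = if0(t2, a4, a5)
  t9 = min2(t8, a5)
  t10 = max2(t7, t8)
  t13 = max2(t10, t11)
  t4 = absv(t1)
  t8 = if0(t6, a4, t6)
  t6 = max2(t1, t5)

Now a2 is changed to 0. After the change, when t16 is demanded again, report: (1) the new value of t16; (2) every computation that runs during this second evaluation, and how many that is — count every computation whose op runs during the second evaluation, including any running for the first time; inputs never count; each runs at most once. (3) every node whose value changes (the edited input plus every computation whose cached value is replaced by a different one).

t16 now evaluates to 64.
Run set: t9, t12 (2 run).
Changed values: a2.
The important point: the flipped condition pulls in fresh nodes; t9 runs for the first time.

Initial pass — values computed on the first demand:
  t1 = min2(-7, -8) = -8
  t2 = mul(-8, -8) = 64
  t5 = if0(t2=64 -> else branch a5) = -8
  t6 = max2(-8, -8) = -8
  t7 = neg(-8) = 8
  t8 = if0(t6=-8 -> else branch t6) = -8
  t10 = max2(8, -8) = 8
  t11 = if0(t10=8 -> else branch t2) = 64
  t12 = if0(a2=7 -> else branch t1) = -8
  t14 = absv(64) = 64
  t16 = max2(-8, 64) = 64

Second demand — change propagation:
  t9: newly demanded (no cache) — executes and yields -8.
  t12: re-runs because a2 7->0; new result -8 (unchanged).
  t16: re-examined; everything it read last time is the same (t12 unchanged, t14 unchanged) — cache 64 kept, no run.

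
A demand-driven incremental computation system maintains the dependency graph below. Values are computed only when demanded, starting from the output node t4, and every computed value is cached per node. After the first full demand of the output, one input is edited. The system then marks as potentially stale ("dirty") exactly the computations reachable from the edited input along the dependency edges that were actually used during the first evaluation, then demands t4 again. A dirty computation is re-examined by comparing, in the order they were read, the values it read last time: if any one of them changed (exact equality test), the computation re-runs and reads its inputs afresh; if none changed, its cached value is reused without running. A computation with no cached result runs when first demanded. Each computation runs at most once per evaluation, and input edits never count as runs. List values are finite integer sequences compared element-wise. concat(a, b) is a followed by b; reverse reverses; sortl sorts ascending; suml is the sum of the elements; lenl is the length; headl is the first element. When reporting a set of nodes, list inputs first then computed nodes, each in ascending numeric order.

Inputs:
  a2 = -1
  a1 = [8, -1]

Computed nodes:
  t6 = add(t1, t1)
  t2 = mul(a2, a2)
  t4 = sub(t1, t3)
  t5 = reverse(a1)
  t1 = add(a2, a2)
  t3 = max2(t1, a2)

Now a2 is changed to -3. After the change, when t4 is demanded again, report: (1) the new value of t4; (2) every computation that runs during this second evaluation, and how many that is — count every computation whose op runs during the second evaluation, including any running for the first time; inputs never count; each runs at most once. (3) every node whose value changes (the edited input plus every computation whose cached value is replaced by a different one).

First evaluation (everything demanded from the output):
  t1 = add(-1, -1) = -2
  t3 = max2(-2, -1) = -1
  t4 = sub(-2, -1) = -1

Propagation after the edit:
  t1: runs — a2 -1->-3; a2 -1->-3; result -6.
  t3: runs — t1 -2->-6; a2 -1->-3; result -3.
  t4: runs — t1 -2->-6; t3 -1->-3; result -3.

New value of t4: -3.
Computations that run: t1, t3, t4 — 3 in total.
Values that change: a2, t1, t3, t4.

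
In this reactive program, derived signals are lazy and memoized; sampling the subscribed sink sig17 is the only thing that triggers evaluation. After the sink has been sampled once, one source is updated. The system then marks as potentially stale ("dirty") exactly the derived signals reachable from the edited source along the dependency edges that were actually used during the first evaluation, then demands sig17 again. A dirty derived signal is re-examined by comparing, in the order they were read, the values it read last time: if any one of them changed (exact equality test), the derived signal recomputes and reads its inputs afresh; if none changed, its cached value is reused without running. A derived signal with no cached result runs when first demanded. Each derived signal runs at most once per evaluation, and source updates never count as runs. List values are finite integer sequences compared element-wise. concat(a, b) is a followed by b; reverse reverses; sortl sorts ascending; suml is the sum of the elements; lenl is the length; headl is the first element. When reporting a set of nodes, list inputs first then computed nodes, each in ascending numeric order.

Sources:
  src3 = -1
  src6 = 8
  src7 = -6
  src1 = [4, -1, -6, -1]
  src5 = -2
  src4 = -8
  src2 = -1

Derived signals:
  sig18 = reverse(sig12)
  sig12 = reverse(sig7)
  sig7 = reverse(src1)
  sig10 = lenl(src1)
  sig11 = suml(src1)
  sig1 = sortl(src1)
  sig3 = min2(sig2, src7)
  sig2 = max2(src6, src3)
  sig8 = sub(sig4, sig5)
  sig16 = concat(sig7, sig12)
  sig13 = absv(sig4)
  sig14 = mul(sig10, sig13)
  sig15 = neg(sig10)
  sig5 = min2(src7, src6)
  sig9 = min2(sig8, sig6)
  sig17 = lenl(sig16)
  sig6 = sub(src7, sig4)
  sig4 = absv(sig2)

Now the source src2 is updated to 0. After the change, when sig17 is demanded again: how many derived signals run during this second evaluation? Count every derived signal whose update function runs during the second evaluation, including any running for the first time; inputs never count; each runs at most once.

0 derived signals run: none.
Note the shortcut — nothing in the graph depends on src2 at all, so no recomputation happens.

First demand of the output computes:
  sig7 = reverse([4, -1, -6, -1]) = [-1, -6, -1, 4]
  sig12 = reverse([-1, -6, -1, 4]) = [4, -1, -6, -1]
  sig16 = concat([-1, -6, -1, 4], [4, -1, -6, -1]) = [-1, -6, -1, 4, 4, -1, -6, -1]
  sig17 = lenl([-1, -6, -1, 4, 4, -1, -6, -1]) = 8

After the edit, cleaning proceeds:
  no node depends on src2 at all; the second demand re-runs nothing.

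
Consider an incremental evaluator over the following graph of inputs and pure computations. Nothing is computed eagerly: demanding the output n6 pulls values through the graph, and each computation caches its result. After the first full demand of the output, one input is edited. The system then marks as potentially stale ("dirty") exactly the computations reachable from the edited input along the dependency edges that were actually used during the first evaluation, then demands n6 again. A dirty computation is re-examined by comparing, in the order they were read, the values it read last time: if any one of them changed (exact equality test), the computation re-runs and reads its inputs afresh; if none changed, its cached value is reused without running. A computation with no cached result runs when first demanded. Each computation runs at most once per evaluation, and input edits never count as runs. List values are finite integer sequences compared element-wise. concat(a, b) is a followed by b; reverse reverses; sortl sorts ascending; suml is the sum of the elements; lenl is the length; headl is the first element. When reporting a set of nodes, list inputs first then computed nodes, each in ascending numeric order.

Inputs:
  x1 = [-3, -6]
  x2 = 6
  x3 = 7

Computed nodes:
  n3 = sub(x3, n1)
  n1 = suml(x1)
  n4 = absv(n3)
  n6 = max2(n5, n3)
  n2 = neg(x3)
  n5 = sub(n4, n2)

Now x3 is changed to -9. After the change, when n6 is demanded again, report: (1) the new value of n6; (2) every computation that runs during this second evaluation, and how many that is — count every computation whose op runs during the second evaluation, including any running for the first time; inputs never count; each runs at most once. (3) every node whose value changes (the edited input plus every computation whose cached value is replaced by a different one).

n6 now evaluates to 0.
Run set: n2, n3, n4, n5, n6 (5 run).
Changed values: x3, n2, n3, n4, n5, n6.

Initial pass — values computed on the first demand:
  n1 = suml([-3, -6]) = -9
  n2 = neg(7) = -7
  n3 = sub(7, -9) = 16
  n4 = absv(16) = 16
  n5 = sub(16, -7) = 23
  n6 = max2(23, 16) = 23

Second demand — change propagation:
  n2: re-runs because x3 7->-9; new result 9.
  n3: re-runs because x3 7->-9; new result 0.
  n4: re-runs because n3 16->0; new result 0.
  n5: re-runs because n4 16->0; n2 -7->9; new result -9.
  n6: re-runs because n5 23->-9; n3 16->0; new result 0.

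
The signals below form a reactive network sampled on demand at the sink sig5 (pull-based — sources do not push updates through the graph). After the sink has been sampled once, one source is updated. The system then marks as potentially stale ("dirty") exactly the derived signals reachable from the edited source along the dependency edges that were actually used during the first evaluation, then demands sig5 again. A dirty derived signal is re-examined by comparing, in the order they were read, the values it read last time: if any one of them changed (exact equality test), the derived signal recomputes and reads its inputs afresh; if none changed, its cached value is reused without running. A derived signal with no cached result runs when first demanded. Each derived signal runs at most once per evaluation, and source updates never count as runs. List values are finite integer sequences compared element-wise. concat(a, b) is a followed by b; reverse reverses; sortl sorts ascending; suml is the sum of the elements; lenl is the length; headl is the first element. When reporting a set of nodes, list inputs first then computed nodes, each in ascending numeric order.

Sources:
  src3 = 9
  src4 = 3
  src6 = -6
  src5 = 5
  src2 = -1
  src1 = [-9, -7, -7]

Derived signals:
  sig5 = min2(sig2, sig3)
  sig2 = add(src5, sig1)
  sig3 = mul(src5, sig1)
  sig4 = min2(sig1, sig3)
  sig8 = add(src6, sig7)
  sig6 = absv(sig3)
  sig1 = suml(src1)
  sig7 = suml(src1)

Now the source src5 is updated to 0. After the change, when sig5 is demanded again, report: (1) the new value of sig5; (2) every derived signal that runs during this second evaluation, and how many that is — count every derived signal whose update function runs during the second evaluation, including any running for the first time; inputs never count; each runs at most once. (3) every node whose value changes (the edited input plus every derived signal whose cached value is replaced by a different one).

sig5 now evaluates to -23.
Run set: sig2, sig3, sig5 (3 run).
Changed values: src5, sig2, sig3, sig5.

Initial pass — values computed on the first demand:
  sig1 = suml([-9, -7, -7]) = -23
  sig2 = add(5, -23) = -18
  sig3 = mul(5, -23) = -115
  sig5 = min2(-18, -115) = -115

Second demand — change propagation:
  sig2: re-runs because src5 5->0; new result -23.
  sig3: re-runs because src5 5->0; new result 0.
  sig5: re-runs because sig2 -18->-23; sig3 -115->0; new result -23.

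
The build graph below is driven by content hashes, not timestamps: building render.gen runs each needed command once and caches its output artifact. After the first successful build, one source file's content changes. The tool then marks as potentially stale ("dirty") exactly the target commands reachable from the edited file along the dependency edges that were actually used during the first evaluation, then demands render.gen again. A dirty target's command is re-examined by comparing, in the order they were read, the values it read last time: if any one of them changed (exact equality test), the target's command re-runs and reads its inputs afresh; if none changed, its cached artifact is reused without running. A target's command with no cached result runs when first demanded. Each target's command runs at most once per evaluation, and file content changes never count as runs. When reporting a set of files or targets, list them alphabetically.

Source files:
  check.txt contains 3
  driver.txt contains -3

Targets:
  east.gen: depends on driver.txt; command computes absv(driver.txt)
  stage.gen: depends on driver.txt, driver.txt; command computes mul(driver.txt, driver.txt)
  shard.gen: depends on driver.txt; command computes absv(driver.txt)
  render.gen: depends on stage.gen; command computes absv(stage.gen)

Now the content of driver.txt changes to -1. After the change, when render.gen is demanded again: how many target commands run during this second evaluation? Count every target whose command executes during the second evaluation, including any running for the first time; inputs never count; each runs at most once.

Run set: render.gen, stage.gen (2 run).

Initial pass — values computed on the first demand:
  stage.gen = mul(-3, -3) = 9
  render.gen = absv(9) = 9

Second demand — change propagation:
  stage.gen: re-runs because driver.txt -3->-1; driver.txt -3->-1; new result 1.
  render.gen: re-runs because stage.gen 9->1; new result 1.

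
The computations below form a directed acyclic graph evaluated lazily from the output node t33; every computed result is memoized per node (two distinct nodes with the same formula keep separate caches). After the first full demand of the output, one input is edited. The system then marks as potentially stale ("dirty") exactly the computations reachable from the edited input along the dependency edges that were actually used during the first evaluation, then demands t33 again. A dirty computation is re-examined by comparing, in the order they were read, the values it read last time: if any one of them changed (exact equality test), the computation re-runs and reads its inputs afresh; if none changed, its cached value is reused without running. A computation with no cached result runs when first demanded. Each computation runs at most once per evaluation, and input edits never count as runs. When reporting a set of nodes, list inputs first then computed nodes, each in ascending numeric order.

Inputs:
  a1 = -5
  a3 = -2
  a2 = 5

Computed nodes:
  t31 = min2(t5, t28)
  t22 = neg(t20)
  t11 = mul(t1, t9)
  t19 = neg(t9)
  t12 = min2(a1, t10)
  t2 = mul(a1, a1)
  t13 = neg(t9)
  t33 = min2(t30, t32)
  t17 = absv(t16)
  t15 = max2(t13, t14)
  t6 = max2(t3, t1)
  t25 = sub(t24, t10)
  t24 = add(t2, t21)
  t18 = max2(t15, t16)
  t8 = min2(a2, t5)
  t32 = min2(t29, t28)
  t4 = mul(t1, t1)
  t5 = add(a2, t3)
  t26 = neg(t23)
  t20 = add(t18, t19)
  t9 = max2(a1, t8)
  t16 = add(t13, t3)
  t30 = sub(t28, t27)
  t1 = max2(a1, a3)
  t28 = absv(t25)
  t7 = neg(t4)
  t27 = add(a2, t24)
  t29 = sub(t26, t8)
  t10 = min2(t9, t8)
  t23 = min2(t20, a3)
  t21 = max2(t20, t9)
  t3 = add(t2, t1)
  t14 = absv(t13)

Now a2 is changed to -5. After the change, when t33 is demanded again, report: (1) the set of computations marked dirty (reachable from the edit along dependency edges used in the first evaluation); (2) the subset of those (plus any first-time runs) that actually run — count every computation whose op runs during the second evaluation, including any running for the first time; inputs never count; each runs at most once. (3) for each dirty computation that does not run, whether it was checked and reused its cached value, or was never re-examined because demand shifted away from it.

First demand of the output computes:
  t1 = max2(-5, -2) = -2
  t2 = mul(-5, -5) = 25
  t3 = add(25, -2) = 23
  t5 = add(5, 23) = 28
  t8 = min2(5, 28) = 5
  t9 = max2(-5, 5) = 5
  t10 = min2(5, 5) = 5
  t13 = neg(5) = -5
  t14 = absv(-5) = 5
  t15 = max2(-5, 5) = 5
  t16 = add(-5, 23) = 18
  t18 = max2(5, 18) = 18
  t19 = neg(5) = -5
  t20 = add(18, -5) = 13
  t21 = max2(13, 5) = 13
  t23 = min2(13, -2) = -2
  t24 = add(25, 13) = 38
  t25 = sub(38, 5) = 33
  t26 = neg(-2) = 2
  t27 = add(5, 38) = 43
  t28 = absv(33) = 33
  t29 = sub(2, 5) = -3
  t30 = sub(33, 43) = -10
  t32 = min2(-3, 33) = -3
  t33 = min2(-10, -3) = -10

After the edit, cleaning proceeds:
  t5: a read changed (a2 5->-5) — executes, giving 18.
  t8: a read changed (a2 5->-5; t5 28->18) — executes, giving -5.
  t9: a read changed (t8 5->-5) — executes, giving -5.
  t10: a read changed (t9 5->-5; t8 5->-5) — executes, giving -5.
  t13: a read changed (t9 5->-5) — executes, giving 5.
  t14: a read changed (t13 -5->5) — executes, giving 5 — identical to its old value.
  t15: a read changed (t13 -5->5) — executes, giving 5 — identical to its old value.
  t16: a read changed (t13 -5->5) — executes, giving 28.
  t18: a read changed (t16 18->28) — executes, giving 28.
  t19: a read changed (t9 5->-5) — executes, giving 5.
  t20: a read changed (t18 18->28; t19 -5->5) — executes, giving 33.
  t21: a read changed (t20 13->33; t9 5->-5) — executes, giving 33.
  t23: a read changed (t20 13->33) — executes, giving -2 — identical to its old value.
  t24: a read changed (t21 13->33) — executes, giving 58.
  t25: a read changed (t24 38->58; t10 5->-5) — executes, giving 63.
  t26: dirty, but its reads are unchanged (t23 unchanged); cached 2 stands.
  t27: a read changed (a2 5->-5; t24 38->58) — executes, giving 53.
  t28: a read changed (t25 33->63) — executes, giving 63.
  t29: a read changed (t8 5->-5) — executes, giving 7.
  t30: a read changed (t28 33->63; t27 43->53) — executes, giving 10.
  t32: a read changed (t29 -3->7; t28 33->63) — executes, giving 7.
  t33: a read changed (t30 -10->10; t32 -3->7) — executes, giving 7.

Note where the cutoff bites: t26 is checked, finds nothing changed, and keeps its cache.

The edit dirties: t5, t8, t9, t10, t13, t14, t15, t16, t18, t19, t20, t21, t23, t24, t25, t26, t27, t28, t29, t30, t32, t33.
21 computations run: t5, t8, t9, t10, t13, t14, t15, t16, t18, t19, t20, t21, t23, t24, t25, t27, t28, t29, t30, t32, t33.
Cache hits after checking: t26.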